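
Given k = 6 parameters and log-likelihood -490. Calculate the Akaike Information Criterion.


AIC = 2*6 - 2*(-490).
= 12 + 980 = 992.

992


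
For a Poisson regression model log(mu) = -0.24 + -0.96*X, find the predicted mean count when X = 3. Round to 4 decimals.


eta = -0.24 + -0.96 * 3 = -3.1200.
mu = exp(-3.1200) = 0.0442.

0.0442


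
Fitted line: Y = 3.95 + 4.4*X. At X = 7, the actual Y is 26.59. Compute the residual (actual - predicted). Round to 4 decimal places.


Compute yhat = 3.95 + (4.4)(7) = 34.7500.
Residual = actual - predicted = 26.59 - 34.7500 = -8.1600.

-8.1600


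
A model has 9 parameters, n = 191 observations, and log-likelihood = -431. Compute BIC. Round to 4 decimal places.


k * ln(n) = 9 * ln(191) = 9 * 5.252273 = 47.270457.
-2 * loglik = -2 * (-431) = 862.
BIC = 47.270457 + 862 = 909.270457, which rounds to 909.2705.

909.2705


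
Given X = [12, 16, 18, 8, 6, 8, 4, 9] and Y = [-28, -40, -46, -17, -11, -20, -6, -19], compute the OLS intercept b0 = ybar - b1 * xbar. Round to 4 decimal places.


Compute b1 = -2.8362 from the OLS formula.
With xbar = 10.1250 and ybar = -23.3750, the intercept is:
b0 = -23.3750 - -2.8362 * 10.1250 = 5.3419.

5.3419


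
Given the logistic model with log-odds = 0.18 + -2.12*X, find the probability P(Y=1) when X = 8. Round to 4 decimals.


z = 0.18 + -2.12 * 8 = -16.7800.
Sigmoid: P = 1 / (1 + exp(16.7800)) = 0.0000.

0.0000


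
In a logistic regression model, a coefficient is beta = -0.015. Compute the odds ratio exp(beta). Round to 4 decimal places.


Odds ratio = exp(beta) = exp(-0.015).
= 0.9851.

0.9851


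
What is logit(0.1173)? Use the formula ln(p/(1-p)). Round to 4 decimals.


Compute the odds: 0.1173/0.8827 = 0.1329.
Take the natural log: ln(0.1329) = -2.0183.

-2.0183


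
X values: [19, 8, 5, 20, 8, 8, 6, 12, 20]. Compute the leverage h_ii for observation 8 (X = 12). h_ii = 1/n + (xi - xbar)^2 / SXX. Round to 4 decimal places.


Mean of X: xbar = 11.7778.
SXX = 309.5556.
For X = 12: h = 1/9 + (12 - 11.7778)^2/309.5556 = 0.1113.

0.1113


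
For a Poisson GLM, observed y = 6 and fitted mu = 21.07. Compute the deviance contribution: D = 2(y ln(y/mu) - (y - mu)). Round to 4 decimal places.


Compute y*ln(y/mu) = 6*ln(6/21.07) = 6*-1.256091 = -7.536546.
y - mu = -15.07.
D = 2*(-7.536546 - (-15.07)) = 15.066908, which rounds to 15.0669.

15.0669


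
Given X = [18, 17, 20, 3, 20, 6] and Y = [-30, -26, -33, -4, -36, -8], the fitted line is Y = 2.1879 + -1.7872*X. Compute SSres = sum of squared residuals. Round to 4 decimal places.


For each point, residual = actual - predicted.
Residuals: [-0.0183, 2.1945, 0.5561, -0.8263, -2.4439, 0.5353].
Sum of squared residuals = 12.0674.

12.0674


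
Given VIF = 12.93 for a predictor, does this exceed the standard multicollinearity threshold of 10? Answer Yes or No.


Compare VIF = 12.93 to the threshold of 10.
12.93 >= 10, so the answer is Yes.

Yes


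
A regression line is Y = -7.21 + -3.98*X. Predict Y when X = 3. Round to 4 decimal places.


Predicted value:
Y = -7.21 + (-3.98)(3) = -7.21 + -11.9400 = -19.1500.

-19.1500


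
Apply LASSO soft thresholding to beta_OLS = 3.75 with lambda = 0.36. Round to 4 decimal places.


|beta_OLS| = 3.75.
lambda = 0.36.
Since |beta| > lambda, coefficient = sign(beta)*(|beta| - lambda) = 3.3900.
Result = 3.3900.

3.3900


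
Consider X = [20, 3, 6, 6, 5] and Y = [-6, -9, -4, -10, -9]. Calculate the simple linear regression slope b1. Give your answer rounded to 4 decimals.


The sample means are xbar = 8.0000 and ybar = -7.6000.
Compute S_xx = 186.0000 and S_xy = 28.0000.
Slope b1 = S_xy / S_xx = 28.0000 / 186.0000 = 0.1505.

0.1505


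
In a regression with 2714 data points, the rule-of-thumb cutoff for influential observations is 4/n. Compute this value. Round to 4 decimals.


The threshold is 4/n.
4/2714 = 0.0015.

0.0015


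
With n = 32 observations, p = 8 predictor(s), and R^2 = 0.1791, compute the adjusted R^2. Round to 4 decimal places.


Adjusted R^2 = 1 - (1 - R^2) * (n-1)/(n-p-1).
(1 - R^2) = 0.8209.
(n-1)/(n-p-1) = 31/23.
(1 - R^2) * (n-1) = 0.8209 * 31 = 25.4479.
Divide by (n-p-1): 25.4479 / 23 = 1.1064.
Adj R^2 = 1 - 1.1064 = -0.1064.

-0.1064


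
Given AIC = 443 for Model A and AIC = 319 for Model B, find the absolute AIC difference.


Absolute difference = |443 - 319| = 124.
The model with lower AIC (B) is preferred.

124


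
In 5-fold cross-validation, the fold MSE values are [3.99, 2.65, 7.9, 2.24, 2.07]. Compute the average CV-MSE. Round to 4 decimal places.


Add all fold MSEs: 18.8500.
Divide by k = 5: 18.8500/5 = 3.7700.

3.7700


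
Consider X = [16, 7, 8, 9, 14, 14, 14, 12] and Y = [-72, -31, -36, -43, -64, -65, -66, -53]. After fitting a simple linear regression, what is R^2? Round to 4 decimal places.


Fit the OLS line: b0 = 0.4516, b1 = -4.6129.
SSres = 14.3871.
SStot = 1663.5000.
R^2 = 1 - 14.3871/1663.5000 = 0.9914.

0.9914


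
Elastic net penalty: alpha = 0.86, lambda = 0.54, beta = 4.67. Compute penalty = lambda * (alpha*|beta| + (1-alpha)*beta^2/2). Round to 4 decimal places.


Compute:
L1 = 0.86 * 4.67 = 4.0162.
L2 = 0.14 * 4.67^2 / 2 = 1.5266.
Penalty = 0.54 * (4.0162 + 1.5266) = 2.9931.

2.9931


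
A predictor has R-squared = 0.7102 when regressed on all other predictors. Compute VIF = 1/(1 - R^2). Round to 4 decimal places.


VIF = 1 / (1 - 0.7102).
= 1 / 0.2898 = 3.4507.

3.4507


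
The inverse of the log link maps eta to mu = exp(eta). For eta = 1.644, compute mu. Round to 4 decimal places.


The inverse log link gives:
mu = exp(1.644) = 5.1758.

5.1758


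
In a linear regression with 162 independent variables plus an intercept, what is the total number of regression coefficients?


Each predictor gets one coefficient, plus one intercept.
Total parameters = 162 + 1 = 163.

163


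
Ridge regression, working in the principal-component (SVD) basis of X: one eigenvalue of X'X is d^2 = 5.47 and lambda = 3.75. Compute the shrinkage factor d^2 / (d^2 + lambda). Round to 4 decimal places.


Compute the denominator: 5.47 + 3.75 = 9.2200.
Shrinkage factor = 5.47 / 9.2200 = 0.5933.

0.5933


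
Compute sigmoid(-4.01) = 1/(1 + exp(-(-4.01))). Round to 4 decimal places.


First, exp(4.0100) = 55.1469.
Then sigma(z) = 1/(1 + 55.1469) = 0.0178.

0.0178


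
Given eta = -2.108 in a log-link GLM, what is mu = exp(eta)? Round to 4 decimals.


mu = exp(eta) = exp(-2.108).
= 0.1215.

0.1215


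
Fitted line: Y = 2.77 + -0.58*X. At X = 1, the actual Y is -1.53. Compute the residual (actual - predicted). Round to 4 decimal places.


Compute yhat = 2.77 + (-0.58)(1) = 2.1900.
Residual = actual - predicted = -1.53 - 2.1900 = -3.7200.

-3.7200


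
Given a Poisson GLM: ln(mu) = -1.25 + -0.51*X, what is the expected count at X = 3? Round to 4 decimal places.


Compute eta = -1.25 + -0.51 * 3 = -2.7800.
Apply inverse link: mu = e^-2.7800 = 0.0620.

0.0620


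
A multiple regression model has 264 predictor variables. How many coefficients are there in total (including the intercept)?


Including the intercept, the model has 264 predictor coefficients + 1 intercept.
Total = 265.

265


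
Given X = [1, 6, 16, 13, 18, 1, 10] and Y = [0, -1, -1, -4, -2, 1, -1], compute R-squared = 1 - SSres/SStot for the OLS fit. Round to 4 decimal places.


Fit the OLS line: b0 = 0.3221, b1 = -0.1578.
SSres = 7.8029.
SStot = 14.8571.
R^2 = 1 - 7.8029/14.8571 = 0.4748.

0.4748


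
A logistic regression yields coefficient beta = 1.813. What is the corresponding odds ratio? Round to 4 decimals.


exp(1.813) = 6.1288.
So the odds ratio is 6.1288.

6.1288


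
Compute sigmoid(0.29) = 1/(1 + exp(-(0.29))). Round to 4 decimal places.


Compute exp(-0.2900) = 0.7483.
Sigmoid = 1 / (1 + 0.7483) = 1 / 1.7483 = 0.5720.

0.5720


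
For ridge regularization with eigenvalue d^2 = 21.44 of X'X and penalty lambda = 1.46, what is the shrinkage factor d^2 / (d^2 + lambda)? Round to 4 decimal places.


d^2 + lambda = 21.44 + 1.46 = 22.9000.
Shrinkage factor = 21.44/22.9000 = 0.9362.

0.9362


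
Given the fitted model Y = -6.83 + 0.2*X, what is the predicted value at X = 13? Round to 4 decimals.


Substitute X = 13 into the equation:
Y = -6.83 + 0.2 * 13 = -6.83 + 2.6000 = -4.2300.

-4.2300


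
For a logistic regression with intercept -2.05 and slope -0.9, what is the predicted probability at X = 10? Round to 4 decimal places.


Compute z = -2.05 + (-0.9)(10) = -11.0500.
exp(-z) = 62943.9546.
P = 1/(1 + 62943.9546) = 0.0000.

0.0000


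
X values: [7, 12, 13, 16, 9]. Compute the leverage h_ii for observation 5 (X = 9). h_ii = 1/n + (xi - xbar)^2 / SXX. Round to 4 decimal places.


Mean of X: xbar = 11.4000.
SXX = 49.2000.
For X = 9: h = 1/5 + (9 - 11.4000)^2/49.2000 = 0.3171.

0.3171


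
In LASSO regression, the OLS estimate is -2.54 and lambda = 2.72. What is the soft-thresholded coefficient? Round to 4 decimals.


Check: |-2.54| = 2.54 vs lambda = 2.72.
Since |beta| <= lambda, the coefficient is set to 0.
Soft-thresholded coefficient = 0.0000.

0.0000


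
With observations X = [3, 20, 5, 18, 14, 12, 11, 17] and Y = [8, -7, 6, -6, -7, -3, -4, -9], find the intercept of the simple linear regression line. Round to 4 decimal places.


Compute b1 = -0.9690 from the OLS formula.
With xbar = 12.5000 and ybar = -2.7500, the intercept is:
b0 = -2.7500 - -0.9690 * 12.5000 = 9.3624.

9.3624


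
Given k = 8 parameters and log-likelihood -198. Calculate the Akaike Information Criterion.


Compute:
2k = 2*8 = 16.
-2*loglik = -2*(-198) = 396.
AIC = 16 + 396 = 412.

412


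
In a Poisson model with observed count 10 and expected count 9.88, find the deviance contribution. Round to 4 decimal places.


y/mu = 10/9.88 = 1.012146 (approx.), and ln(10/9.88) = 0.012073.
y * ln(y/mu) = 10 * 0.012073 = 0.120730.
y - mu = 0.12.
D = 2 * (0.120730 - 0.12) = 0.001460, which rounds to 0.0015.

0.0015


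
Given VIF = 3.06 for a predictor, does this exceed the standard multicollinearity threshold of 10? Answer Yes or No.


Check: VIF = 3.06 vs threshold = 10.
Since 3.06 < 10, the answer is No.

No


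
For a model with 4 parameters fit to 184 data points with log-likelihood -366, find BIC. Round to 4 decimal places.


ln(184) = 5.214936.
k * ln(n) = 4 * 5.214936 = 20.859744.
-2L = 732.
BIC = 20.859744 + 732 = 752.859744, which rounds to 752.8597.

752.8597


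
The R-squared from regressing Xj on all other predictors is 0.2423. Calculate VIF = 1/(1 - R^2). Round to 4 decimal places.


Denominator: 1 - 0.2423 = 0.7577.
VIF = 1 / 0.7577 = 1.3198.

1.3198


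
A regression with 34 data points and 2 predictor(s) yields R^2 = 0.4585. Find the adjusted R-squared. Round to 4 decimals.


Adjusted R^2 = 1 - (1 - R^2) * (n-1)/(n-p-1).
(1 - R^2) = 0.5415.
(n-1)/(n-p-1) = 33/31.
(1 - R^2) * (n-1) = 0.5415 * 33 = 17.8695.
Divide by (n-p-1): 17.8695 / 31 = 0.5764.
Adj R^2 = 1 - 0.5764 = 0.4236.

0.4236


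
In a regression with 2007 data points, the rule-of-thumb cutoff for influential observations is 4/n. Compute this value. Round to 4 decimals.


The threshold is 4/n.
4/2007 = 0.0020.

0.0020


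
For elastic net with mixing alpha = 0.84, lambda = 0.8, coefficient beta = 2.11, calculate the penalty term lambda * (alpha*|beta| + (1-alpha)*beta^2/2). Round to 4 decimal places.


Compute:
L1 = 0.84 * 2.11 = 1.7724.
L2 = 0.16 * 2.11^2 / 2 = 0.3562.
Penalty = 0.8 * (1.7724 + 0.3562) = 1.7029.

1.7029


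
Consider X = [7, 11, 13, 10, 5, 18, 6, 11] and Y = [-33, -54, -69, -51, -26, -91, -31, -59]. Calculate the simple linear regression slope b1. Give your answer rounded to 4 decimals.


The sample means are xbar = 10.1250 and ybar = -51.7500.
Compute S_xx = 124.8750 and S_xy = -643.2500.
Slope b1 = S_xy / S_xx = -643.2500 / 124.8750 = -5.1512.

-5.1512


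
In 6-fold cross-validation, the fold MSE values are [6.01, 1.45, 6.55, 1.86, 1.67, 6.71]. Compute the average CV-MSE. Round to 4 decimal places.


Add all fold MSEs: 24.2500.
Divide by k = 6: 24.2500/6 = 4.0417.

4.0417


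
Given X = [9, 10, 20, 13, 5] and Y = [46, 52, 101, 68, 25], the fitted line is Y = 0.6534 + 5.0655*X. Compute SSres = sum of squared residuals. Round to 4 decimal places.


For each point, residual = actual - predicted.
Residuals: [-0.2429, 0.6916, -0.9634, 1.4951, -0.9809].
Sum of squared residuals = 4.6629.

4.6629


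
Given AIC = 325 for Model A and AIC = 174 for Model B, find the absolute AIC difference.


Compute |325 - 174| = 151.
Model B has the smaller AIC.

151


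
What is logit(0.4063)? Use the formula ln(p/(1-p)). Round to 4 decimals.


The odds are p/(1-p) = 0.4063 / 0.5937 = 0.6844.
logit(p) = ln(0.6844) = -0.3793.

-0.3793


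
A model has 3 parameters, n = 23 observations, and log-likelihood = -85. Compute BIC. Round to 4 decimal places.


k * ln(n) = 3 * ln(23) = 3 * 3.135494 = 9.406482.
-2 * loglik = -2 * (-85) = 170.
BIC = 9.406482 + 170 = 179.406482, which rounds to 179.4065.

179.4065


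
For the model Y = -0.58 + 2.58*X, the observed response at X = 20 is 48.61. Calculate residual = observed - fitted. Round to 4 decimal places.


Predicted = -0.58 + 2.58 * 20 = 51.0200.
Residual = 48.61 - 51.0200 = -2.4100.

-2.4100


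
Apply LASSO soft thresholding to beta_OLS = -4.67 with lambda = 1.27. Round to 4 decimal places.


Check: |-4.67| = 4.67 vs lambda = 1.27.
Since |beta| > lambda, coefficient = sign(beta)*(|beta| - lambda) = -3.4000.
Soft-thresholded coefficient = -3.4000.

-3.4000


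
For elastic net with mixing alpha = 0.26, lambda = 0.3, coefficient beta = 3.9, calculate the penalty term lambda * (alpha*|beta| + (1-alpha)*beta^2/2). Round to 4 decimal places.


Compute:
L1 = 0.26 * 3.9 = 1.0140.
L2 = 0.74 * 3.9^2 / 2 = 5.6277.
Penalty = 0.3 * (1.0140 + 5.6277) = 1.9925.

1.9925


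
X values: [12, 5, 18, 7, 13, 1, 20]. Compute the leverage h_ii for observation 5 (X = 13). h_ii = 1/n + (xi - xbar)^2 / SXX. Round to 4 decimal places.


n = 7, xbar = 10.8571.
SXX = sum((xi - xbar)^2) = 286.8571.
h = 1/7 + (13 - 10.8571)^2 / 286.8571 = 0.1589.

0.1589


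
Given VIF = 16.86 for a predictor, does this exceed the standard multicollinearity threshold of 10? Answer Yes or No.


Compare VIF = 16.86 to the threshold of 10.
16.86 >= 10, so the answer is Yes.

Yes


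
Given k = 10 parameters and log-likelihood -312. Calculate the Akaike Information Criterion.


AIC = 2*10 - 2*(-312).
= 20 + 624 = 644.

644


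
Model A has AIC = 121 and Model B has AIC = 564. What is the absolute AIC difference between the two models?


Compute |121 - 564| = 443.
Model A has the smaller AIC.

443


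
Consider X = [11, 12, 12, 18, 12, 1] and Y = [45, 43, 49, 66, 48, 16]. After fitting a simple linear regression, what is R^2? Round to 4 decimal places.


The fitted line is Y = 12.5132 + 2.9079*X.
SSres = 24.2105, SStot = 1309.5000.
R^2 = 1 - SSres/SStot = 0.9815.

0.9815


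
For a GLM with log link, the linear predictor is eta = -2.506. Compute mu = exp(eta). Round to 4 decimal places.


mu = exp(eta) = exp(-2.506).
= 0.0816.

0.0816


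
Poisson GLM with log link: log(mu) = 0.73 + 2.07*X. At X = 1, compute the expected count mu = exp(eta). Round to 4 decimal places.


eta = 0.73 + 2.07 * 1 = 2.8000.
mu = exp(2.8000) = 16.4446.

16.4446


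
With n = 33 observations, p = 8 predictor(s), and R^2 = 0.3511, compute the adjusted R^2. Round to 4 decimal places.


Adjusted R^2 = 1 - (1 - R^2) * (n-1)/(n-p-1).
(1 - R^2) = 0.6489.
(n-1)/(n-p-1) = 32/24.
(1 - R^2) * (n-1) = 0.6489 * 32 = 20.7648.
Divide by (n-p-1): 20.7648 / 24 = 0.8652.
Adj R^2 = 1 - 0.8652 = 0.1348.

0.1348


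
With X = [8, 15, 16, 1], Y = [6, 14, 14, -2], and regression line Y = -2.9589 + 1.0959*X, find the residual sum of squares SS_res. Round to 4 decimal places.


Compute predicted values, then residuals = yi - yhat_i.
Residuals: [0.1917, 0.5204, -0.5755, -0.1370].
SSres = sum(residual^2) = 0.6575.

0.6575


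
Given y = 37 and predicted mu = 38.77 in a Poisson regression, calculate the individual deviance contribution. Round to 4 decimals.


Compute y*ln(y/mu) = 37*ln(37/38.77) = 37*-0.046729 = -1.728973.
y - mu = -1.77.
D = 2*(-1.728973 - (-1.77)) = 0.082054, which rounds to 0.0821.

0.0821


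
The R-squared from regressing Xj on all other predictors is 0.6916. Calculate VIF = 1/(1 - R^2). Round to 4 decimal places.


Using VIF = 1/(1 - R^2_j):
1 - 0.6916 = 0.3084.
VIF = 3.2425.

3.2425


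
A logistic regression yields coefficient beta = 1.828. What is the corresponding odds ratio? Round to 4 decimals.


Odds ratio = exp(beta) = exp(1.828).
= 6.2214.

6.2214


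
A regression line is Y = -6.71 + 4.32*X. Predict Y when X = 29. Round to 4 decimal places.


Predicted value:
Y = -6.71 + (4.32)(29) = -6.71 + 125.2800 = 118.5700.

118.5700


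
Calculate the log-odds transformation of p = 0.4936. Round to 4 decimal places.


The odds are p/(1-p) = 0.4936 / 0.5064 = 0.9747.
logit(p) = ln(0.9747) = -0.0256.

-0.0256


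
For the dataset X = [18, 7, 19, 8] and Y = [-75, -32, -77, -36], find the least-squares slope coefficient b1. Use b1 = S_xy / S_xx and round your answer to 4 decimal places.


First compute the means: xbar = 13.0000, ybar = -55.0000.
Then S_xx = sum((xi - xbar)^2) = 122.0000.
S_xy = sum((xi - xbar)(yi - ybar)) = -465.0000.
b1 = S_xy / S_xx = -465.0000 / 122.0000 = -3.8115.

-3.8115


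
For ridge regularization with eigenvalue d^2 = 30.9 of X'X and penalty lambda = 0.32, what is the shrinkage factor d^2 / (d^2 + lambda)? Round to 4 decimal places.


Denominator = d^2 + lambda = 30.9 + 0.32 = 31.2200.
Shrinkage = 30.9 / 31.2200 = 0.9898.

0.9898


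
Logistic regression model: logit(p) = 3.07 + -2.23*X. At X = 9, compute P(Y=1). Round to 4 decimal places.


Linear predictor: z = 3.07 + -2.23 * 9 = -17.0000.
P = 1/(1 + exp(17.0000)) = 1/(1 + 24154952.7536) = 0.0000.

0.0000


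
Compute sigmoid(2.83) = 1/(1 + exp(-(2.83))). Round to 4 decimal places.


exp(-2.8300) = 0.0590.
1 + exp(-z) = 1.0590.
sigmoid = 1/1.0590 = 0.9443.

0.9443


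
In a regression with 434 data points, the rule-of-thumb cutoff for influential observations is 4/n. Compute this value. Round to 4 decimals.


The threshold is 4/n.
4/434 = 0.0092.

0.0092


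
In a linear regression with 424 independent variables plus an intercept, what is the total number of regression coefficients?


Each predictor gets one coefficient, plus one intercept.
Total parameters = 424 + 1 = 425.

425


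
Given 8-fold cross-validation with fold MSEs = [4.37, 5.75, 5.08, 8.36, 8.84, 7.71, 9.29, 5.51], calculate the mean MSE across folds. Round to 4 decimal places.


Sum of fold MSEs = 54.9100.
Average = 54.9100 / 8 = 6.8638.

6.8638


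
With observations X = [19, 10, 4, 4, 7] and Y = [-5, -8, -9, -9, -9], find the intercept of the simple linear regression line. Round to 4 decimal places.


First find the slope: b1 = 0.2713.
Means: xbar = 8.8000, ybar = -8.0000.
b0 = ybar - b1 * xbar = -8.0000 - 0.2713 * 8.8000 = -10.3876.

-10.3876


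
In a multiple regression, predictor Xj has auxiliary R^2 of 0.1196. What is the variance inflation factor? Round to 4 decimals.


Denominator: 1 - 0.1196 = 0.8804.
VIF = 1 / 0.8804 = 1.1358.

1.1358


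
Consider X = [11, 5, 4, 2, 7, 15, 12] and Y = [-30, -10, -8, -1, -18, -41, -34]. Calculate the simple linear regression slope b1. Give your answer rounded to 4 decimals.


The sample means are xbar = 8.0000 and ybar = -20.2857.
Compute S_xx = 136.0000 and S_xy = -427.0000.
Slope b1 = S_xy / S_xx = -427.0000 / 136.0000 = -3.1397.

-3.1397


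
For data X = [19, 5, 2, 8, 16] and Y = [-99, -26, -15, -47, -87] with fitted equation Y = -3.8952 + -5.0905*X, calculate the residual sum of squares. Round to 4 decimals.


Predicted values from Y = -3.8952 + -5.0905*X.
Residuals: [1.6147, 3.3477, -0.9238, -2.3808, -1.6568].
SSres = 23.0810.

23.0810


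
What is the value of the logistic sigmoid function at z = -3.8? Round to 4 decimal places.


Compute exp(3.8000) = 44.7012.
Sigmoid = 1 / (1 + 44.7012) = 1 / 45.7012 = 0.0219.

0.0219


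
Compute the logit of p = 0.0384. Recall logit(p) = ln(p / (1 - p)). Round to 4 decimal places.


Compute the odds: 0.0384/0.9616 = 0.0399.
Take the natural log: ln(0.0399) = -3.2205.

-3.2205


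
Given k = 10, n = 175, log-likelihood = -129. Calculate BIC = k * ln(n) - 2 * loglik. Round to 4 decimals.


k * ln(n) = 10 * ln(175) = 10 * 5.164786 = 51.647860.
-2 * loglik = -2 * (-129) = 258.
BIC = 51.647860 + 258 = 309.647860, which rounds to 309.6479.

309.6479


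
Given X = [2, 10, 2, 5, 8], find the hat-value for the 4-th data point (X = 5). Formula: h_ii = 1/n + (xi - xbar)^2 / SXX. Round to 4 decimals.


Mean of X: xbar = 5.4000.
SXX = 51.2000.
For X = 5: h = 1/5 + (5 - 5.4000)^2/51.2000 = 0.2031.

0.2031


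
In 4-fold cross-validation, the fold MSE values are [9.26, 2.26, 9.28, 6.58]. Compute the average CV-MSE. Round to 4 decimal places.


Sum of fold MSEs = 27.3800.
Average = 27.3800 / 4 = 6.8450.

6.8450


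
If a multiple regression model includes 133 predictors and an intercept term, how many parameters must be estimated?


Total coefficients = number of predictors + 1 (for the intercept).
= 133 + 1 = 134.

134


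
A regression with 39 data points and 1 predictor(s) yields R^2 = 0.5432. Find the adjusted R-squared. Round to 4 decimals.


Using the formula:
(1 - 0.5432) = 0.4568.
Multiply by 38/37: 0.4568 * 38 = 17.3584, then 17.3584 / 37 = 0.4691.
Adj R^2 = 1 - 0.4691 = 0.5309.

0.5309


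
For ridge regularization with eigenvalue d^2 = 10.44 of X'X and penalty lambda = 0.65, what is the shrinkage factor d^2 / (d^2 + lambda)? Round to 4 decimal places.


Denominator = d^2 + lambda = 10.44 + 0.65 = 11.0900.
Shrinkage = 10.44 / 11.0900 = 0.9414.

0.9414


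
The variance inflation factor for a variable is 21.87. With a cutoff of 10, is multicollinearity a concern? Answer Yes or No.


Compare VIF = 21.87 to the threshold of 10.
21.87 >= 10, so the answer is Yes.

Yes


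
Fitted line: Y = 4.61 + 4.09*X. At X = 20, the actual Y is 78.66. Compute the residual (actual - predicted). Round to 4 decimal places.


Fitted value at X = 20 is yhat = 4.61 + 4.09*20 = 86.4100.
Residual = 78.66 - 86.4100 = -7.7500.

-7.7500


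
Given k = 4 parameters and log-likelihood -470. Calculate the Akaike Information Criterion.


AIC = 2*4 - 2*(-470).
= 8 + 940 = 948.

948


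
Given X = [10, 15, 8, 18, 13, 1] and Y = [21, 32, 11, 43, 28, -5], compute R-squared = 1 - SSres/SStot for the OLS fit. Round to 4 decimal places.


Fit the OLS line: b0 = -8.7838, b1 = 2.8108.
SSres = 14.4324.
SStot = 1427.3333.
R^2 = 1 - 14.4324/1427.3333 = 0.9899.

0.9899


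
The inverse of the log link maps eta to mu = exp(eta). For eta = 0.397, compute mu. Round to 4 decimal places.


The inverse log link gives:
mu = exp(0.397) = 1.4874.

1.4874


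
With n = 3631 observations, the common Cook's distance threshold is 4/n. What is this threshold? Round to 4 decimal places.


The threshold is 4/n.
4/3631 = 0.0011.

0.0011


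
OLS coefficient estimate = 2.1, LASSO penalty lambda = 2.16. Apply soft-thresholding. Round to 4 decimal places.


Absolute value: |2.1| = 2.1.
Compare to lambda = 2.16.
Since |beta| <= lambda, the coefficient is set to 0.

0.0000


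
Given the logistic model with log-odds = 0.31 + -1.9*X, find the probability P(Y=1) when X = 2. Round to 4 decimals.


Compute z = 0.31 + (-1.9)(2) = -3.4900.
exp(-z) = 32.7859.
P = 1/(1 + 32.7859) = 0.0296.

0.0296


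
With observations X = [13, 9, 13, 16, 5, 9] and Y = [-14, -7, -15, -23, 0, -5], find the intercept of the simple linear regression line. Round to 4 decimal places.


The slope is b1 = -2.0781.
Sample means are xbar = 10.8333 and ybar = -10.6667.
Intercept: b0 = -10.6667 - (-2.0781)(10.8333) = 11.8460.

11.8460


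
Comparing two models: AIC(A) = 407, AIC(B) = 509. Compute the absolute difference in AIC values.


|AIC_A - AIC_B| = |407 - 509| = 102.
Model A is preferred (lower AIC).

102


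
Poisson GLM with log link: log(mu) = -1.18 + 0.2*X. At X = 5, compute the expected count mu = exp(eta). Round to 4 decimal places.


Compute eta = -1.18 + 0.2 * 5 = -0.1800.
Apply inverse link: mu = e^-0.1800 = 0.8353.

0.8353


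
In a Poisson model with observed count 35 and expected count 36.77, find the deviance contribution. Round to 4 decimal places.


y/mu = 35/36.77 = 0.951863 (approx.), and ln(35/36.77) = -0.049334.
y * ln(y/mu) = 35 * -0.049334 = -1.726690.
y - mu = -1.77.
D = 2 * (-1.726690 - -1.77) = 0.086620, which rounds to 0.0866.

0.0866


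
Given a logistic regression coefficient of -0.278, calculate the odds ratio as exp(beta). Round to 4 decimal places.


Odds ratio = exp(beta) = exp(-0.278).
= 0.7573.

0.7573


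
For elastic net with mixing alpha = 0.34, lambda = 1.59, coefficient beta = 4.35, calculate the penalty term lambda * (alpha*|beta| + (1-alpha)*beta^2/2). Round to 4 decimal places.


L1 component = 0.34 * |4.35| = 1.4790.
L2 component = 0.66 * 4.35^2 / 2 = 6.2444.
Penalty = 1.59 * (1.4790 + 6.2444) = 1.59 * 7.7234 = 12.2802.

12.2802


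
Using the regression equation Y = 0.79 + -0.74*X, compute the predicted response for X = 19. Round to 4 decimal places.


Substitute X = 19 into the equation:
Y = 0.79 + -0.74 * 19 = 0.79 + -14.0600 = -13.2700.

-13.2700


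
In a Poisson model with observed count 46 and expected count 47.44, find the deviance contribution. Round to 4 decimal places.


Compute y*ln(y/mu) = 46*ln(46/47.44) = 46*-0.030824 = -1.417904.
y - mu = -1.44.
D = 2*(-1.417904 - (-1.44)) = 0.044192, which rounds to 0.0442.

0.0442


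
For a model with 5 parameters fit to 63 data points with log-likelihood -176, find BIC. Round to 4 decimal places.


Compute k*ln(n) = 5*ln(63) = 5*4.143135 = 20.715675.
Then -2*loglik = 352.
BIC = 20.715675 + 352 = 372.715675, which rounds to 372.7157.

372.7157


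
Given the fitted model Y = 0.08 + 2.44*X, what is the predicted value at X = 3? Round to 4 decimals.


Predicted value:
Y = 0.08 + (2.44)(3) = 0.08 + 7.3200 = 7.4000.

7.4000


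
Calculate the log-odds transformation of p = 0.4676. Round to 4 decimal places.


1 - p = 0.5324.
p/(1-p) = 0.8783.
logit = ln(0.8783) = -0.1298.

-0.1298


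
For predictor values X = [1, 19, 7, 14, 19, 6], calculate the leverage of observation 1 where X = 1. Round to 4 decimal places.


n = 6, xbar = 11.0000.
SXX = sum((xi - xbar)^2) = 278.0000.
h = 1/6 + (1 - 11.0000)^2 / 278.0000 = 0.5264.

0.5264


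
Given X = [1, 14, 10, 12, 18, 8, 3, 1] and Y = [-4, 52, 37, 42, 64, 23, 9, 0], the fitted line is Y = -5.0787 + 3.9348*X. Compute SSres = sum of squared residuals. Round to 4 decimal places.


For each point, residual = actual - predicted.
Residuals: [-2.8561, 1.9915, 2.7307, -0.1389, -1.7477, -3.3997, 2.2743, 1.1439].
Sum of squared residuals = 40.6928.

40.6928


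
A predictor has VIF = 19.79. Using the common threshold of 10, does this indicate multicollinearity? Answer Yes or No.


Compare VIF = 19.79 to the threshold of 10.
19.79 >= 10, so the answer is Yes.

Yes


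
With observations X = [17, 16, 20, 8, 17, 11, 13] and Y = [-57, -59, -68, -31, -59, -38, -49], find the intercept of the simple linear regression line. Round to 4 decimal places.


Compute b1 = -3.1334 from the OLS formula.
With xbar = 14.5714 and ybar = -51.5714, the intercept is:
b0 = -51.5714 - -3.1334 * 14.5714 = -5.9129.

-5.9129


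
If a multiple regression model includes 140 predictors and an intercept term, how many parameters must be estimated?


Each predictor gets one coefficient, plus one intercept.
Total parameters = 140 + 1 = 141.

141


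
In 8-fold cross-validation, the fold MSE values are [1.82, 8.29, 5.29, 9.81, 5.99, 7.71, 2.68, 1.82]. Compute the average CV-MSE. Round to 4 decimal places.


Total MSE across folds = 43.4100.
CV-MSE = 43.4100/8 = 5.4263.

5.4263


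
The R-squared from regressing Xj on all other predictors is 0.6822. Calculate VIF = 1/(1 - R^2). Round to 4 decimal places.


Denominator: 1 - 0.6822 = 0.3178.
VIF = 1 / 0.3178 = 3.1466.

3.1466


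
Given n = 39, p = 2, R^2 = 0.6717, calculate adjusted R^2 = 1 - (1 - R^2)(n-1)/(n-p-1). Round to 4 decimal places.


Plug in: Adj R^2 = 1 - (1 - 0.6717) * 38/36.
= 1 - 0.3283 * 38/36
= 1 - 12.4754 / 36
= 1 - 0.3465 = 0.6535.

0.6535


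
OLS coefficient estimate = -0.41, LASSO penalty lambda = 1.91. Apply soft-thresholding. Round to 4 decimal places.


|beta_OLS| = 0.41.
lambda = 1.91.
Since |beta| <= lambda, the coefficient is set to 0.
Result = 0.0000.

0.0000


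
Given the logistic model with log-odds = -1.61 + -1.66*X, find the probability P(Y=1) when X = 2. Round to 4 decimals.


Linear predictor: z = -1.61 + -1.66 * 2 = -4.9300.
P = 1/(1 + exp(4.9300)) = 1/(1 + 138.3795) = 0.0072.

0.0072


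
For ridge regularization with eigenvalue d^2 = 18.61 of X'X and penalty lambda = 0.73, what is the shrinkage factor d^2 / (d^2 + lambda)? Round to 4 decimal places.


Denominator = d^2 + lambda = 18.61 + 0.73 = 19.3400.
Shrinkage = 18.61 / 19.3400 = 0.9623.

0.9623


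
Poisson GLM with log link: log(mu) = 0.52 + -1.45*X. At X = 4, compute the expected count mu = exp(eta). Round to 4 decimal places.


eta = 0.52 + -1.45 * 4 = -5.2800.
mu = exp(-5.2800) = 0.0051.

0.0051


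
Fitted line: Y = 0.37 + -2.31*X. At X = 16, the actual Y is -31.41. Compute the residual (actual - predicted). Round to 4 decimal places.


Fitted value at X = 16 is yhat = 0.37 + -2.31*16 = -36.5900.
Residual = -31.41 - -36.5900 = 5.1800.

5.1800


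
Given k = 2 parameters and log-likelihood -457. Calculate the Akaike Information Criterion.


Compute:
2k = 2*2 = 4.
-2*loglik = -2*(-457) = 914.
AIC = 4 + 914 = 918.

918


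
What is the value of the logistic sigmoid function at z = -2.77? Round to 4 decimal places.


Compute exp(2.7700) = 15.9586.
Sigmoid = 1 / (1 + 15.9586) = 1 / 16.9586 = 0.0590.

0.0590


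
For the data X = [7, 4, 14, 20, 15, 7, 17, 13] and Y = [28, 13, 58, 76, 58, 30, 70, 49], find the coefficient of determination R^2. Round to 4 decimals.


Fit the OLS line: b0 = -0.0651, b1 = 3.9435.
SSres = 44.8081.
SStot = 3417.5000.
R^2 = 1 - 44.8081/3417.5000 = 0.9869.

0.9869


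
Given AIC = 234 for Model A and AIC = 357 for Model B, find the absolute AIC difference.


|AIC_A - AIC_B| = |234 - 357| = 123.
Model A is preferred (lower AIC).

123


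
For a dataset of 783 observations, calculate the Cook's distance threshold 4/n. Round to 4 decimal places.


Using the rule of thumb:
Threshold = 4 / 783 = 0.0051.

0.0051


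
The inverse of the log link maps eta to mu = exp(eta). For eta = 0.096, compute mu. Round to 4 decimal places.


mu = exp(eta) = exp(0.096).
= 1.1008.

1.1008


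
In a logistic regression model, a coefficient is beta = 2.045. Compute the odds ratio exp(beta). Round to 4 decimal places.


The odds ratio is computed as:
OR = e^(2.045) = 7.7292.

7.7292


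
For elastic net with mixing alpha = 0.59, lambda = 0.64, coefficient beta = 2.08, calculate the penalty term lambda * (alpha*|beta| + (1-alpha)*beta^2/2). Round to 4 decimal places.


alpha * |beta| = 0.59 * 2.08 = 1.2272.
(1-alpha) * beta^2/2 = 0.41 * 4.3264/2 = 0.8869.
Total = 0.64 * (1.2272 + 0.8869) = 1.3530.

1.3530


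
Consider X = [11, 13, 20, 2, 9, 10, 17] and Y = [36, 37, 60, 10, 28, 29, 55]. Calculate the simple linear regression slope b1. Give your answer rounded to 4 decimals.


First compute the means: xbar = 11.7143, ybar = 36.4286.
Then S_xx = sum((xi - xbar)^2) = 203.4286.
S_xy = sum((xi - xbar)(yi - ybar)) = 586.8571.
b1 = S_xy / S_xx = 586.8571 / 203.4286 = 2.8848.

2.8848


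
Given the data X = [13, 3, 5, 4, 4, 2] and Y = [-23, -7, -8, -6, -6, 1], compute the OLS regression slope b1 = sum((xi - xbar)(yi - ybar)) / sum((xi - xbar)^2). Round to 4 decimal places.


First compute the means: xbar = 5.1667, ybar = -8.1667.
Then S_xx = sum((xi - xbar)^2) = 78.8333.
S_xy = sum((xi - xbar)(yi - ybar)) = -152.8333.
b1 = S_xy / S_xx = -152.8333 / 78.8333 = -1.9387.

-1.9387


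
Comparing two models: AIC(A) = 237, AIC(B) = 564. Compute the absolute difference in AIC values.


Compute |237 - 564| = 327.
Model A has the smaller AIC.

327


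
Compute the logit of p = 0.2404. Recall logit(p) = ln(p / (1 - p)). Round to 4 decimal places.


1 - p = 0.7596.
p/(1-p) = 0.3165.
logit = ln(0.3165) = -1.1505.

-1.1505


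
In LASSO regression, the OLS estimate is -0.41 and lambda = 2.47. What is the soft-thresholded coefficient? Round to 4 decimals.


Absolute value: |-0.41| = 0.41.
Compare to lambda = 2.47.
Since |beta| <= lambda, the coefficient is set to 0.

0.0000


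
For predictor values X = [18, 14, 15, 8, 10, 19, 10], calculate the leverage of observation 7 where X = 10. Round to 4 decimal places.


Mean of X: xbar = 13.4286.
SXX = 107.7143.
For X = 10: h = 1/7 + (10 - 13.4286)^2/107.7143 = 0.2520.

0.2520


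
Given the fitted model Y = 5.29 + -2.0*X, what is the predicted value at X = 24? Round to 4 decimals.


Substitute X = 24 into the equation:
Y = 5.29 + -2.0 * 24 = 5.29 + -48.0000 = -42.7100.

-42.7100


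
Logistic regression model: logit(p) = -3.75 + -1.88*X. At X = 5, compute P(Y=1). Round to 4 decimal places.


Linear predictor: z = -3.75 + -1.88 * 5 = -13.1500.
P = 1/(1 + exp(13.1500)) = 1/(1 + 514011.0283) = 0.0000.

0.0000


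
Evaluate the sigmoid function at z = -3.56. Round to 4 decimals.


First, exp(3.5600) = 35.1632.
Then sigma(z) = 1/(1 + 35.1632) = 0.0277.

0.0277


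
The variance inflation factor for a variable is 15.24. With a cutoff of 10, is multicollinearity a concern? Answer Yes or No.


Check: VIF = 15.24 vs threshold = 10.
Since 15.24 >= 10, the answer is Yes.

Yes


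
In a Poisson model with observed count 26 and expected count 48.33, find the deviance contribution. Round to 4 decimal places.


Compute y*ln(y/mu) = 26*ln(26/48.33) = 26*-0.619956 = -16.118856.
y - mu = -22.33.
D = 2*(-16.118856 - (-22.33)) = 12.422288, which rounds to 12.4223.

12.4223


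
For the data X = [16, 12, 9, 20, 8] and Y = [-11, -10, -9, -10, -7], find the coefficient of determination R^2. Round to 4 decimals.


Fit the OLS line: b0 = -6.5400, b1 = -0.2200.
SSres = 4.3600.
SStot = 9.2000.
R^2 = 1 - 4.3600/9.2000 = 0.5261.

0.5261


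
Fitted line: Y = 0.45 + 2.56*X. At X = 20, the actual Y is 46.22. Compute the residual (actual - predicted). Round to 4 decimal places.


Compute yhat = 0.45 + (2.56)(20) = 51.6500.
Residual = actual - predicted = 46.22 - 51.6500 = -5.4300.

-5.4300


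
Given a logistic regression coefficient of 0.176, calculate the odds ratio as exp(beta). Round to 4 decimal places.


Odds ratio = exp(beta) = exp(0.176).
= 1.1924.

1.1924


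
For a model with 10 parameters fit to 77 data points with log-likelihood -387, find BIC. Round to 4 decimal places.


ln(77) = 4.343805.
k * ln(n) = 10 * 4.343805 = 43.438050.
-2L = 774.
BIC = 43.438050 + 774 = 817.438050, which rounds to 817.4381.

817.4381


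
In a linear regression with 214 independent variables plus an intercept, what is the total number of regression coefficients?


Each predictor gets one coefficient, plus one intercept.
Total parameters = 214 + 1 = 215.

215


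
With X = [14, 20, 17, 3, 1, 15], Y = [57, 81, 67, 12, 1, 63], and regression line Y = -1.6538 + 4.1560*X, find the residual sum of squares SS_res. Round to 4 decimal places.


Compute predicted values, then residuals = yi - yhat_i.
Residuals: [0.4698, -0.4662, -1.9982, 1.1858, -1.5022, 2.3138].
SSres = sum(residual^2) = 13.4473.

13.4473


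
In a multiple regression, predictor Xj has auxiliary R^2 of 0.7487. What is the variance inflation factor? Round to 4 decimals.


VIF = 1 / (1 - 0.7487).
= 1 / 0.2513 = 3.9793.

3.9793


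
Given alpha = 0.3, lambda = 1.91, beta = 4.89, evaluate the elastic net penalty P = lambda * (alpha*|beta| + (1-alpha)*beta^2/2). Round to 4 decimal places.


Compute:
L1 = 0.3 * 4.89 = 1.4670.
L2 = 0.7 * 4.89^2 / 2 = 8.3692.
Penalty = 1.91 * (1.4670 + 8.3692) = 18.7872.

18.7872


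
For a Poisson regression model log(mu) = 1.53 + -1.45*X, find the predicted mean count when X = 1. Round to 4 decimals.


Linear predictor: eta = 1.53 + (-1.45)(1) = 0.0800.
Expected count: mu = exp(0.0800) = 1.0833.

1.0833


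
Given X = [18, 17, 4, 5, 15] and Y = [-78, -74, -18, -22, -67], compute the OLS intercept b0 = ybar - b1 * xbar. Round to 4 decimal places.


First find the slope: b1 = -4.3370.
Means: xbar = 11.8000, ybar = -51.8000.
b0 = ybar - b1 * xbar = -51.8000 - -4.3370 * 11.8000 = -0.6236.

-0.6236


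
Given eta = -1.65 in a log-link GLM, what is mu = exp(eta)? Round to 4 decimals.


The inverse log link gives:
mu = exp(-1.65) = 0.1920.

0.1920


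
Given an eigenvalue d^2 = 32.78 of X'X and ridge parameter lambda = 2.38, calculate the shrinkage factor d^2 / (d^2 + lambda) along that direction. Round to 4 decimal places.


Compute the denominator: 32.78 + 2.38 = 35.1600.
Shrinkage factor = 32.78 / 35.1600 = 0.9323.

0.9323


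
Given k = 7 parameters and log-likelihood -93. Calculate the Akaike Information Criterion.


Compute:
2k = 2*7 = 14.
-2*loglik = -2*(-93) = 186.
AIC = 14 + 186 = 200.

200


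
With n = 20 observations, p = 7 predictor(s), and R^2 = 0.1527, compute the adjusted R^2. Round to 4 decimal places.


Adjusted R^2 = 1 - (1 - R^2) * (n-1)/(n-p-1).
(1 - R^2) = 0.8473.
(n-1)/(n-p-1) = 19/12.
(1 - R^2) * (n-1) = 0.8473 * 19 = 16.0987.
Divide by (n-p-1): 16.0987 / 12 = 1.3416.
Adj R^2 = 1 - 1.3416 = -0.3416.

-0.3416


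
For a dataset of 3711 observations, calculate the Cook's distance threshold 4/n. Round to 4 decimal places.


The threshold is 4/n.
4/3711 = 0.0011.

0.0011


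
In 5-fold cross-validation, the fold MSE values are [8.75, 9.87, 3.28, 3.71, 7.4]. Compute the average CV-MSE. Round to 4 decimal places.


Total MSE across folds = 33.0100.
CV-MSE = 33.0100/5 = 6.6020.

6.6020


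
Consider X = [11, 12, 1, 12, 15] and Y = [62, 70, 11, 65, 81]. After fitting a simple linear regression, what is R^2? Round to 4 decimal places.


The fitted line is Y = 6.2491 + 5.0540*X.
SSres = 14.4652, SStot = 2946.8000.
R^2 = 1 - SSres/SStot = 0.9951.

0.9951


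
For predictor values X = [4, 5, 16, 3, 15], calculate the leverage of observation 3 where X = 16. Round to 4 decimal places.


Compute xbar = 8.6000 with n = 5 observations.
SXX = 161.2000.
Leverage = 1/5 + (16 - 8.6000)^2/161.2000 = 0.5397.

0.5397


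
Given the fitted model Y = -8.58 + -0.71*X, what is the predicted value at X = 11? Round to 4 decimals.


Substitute X = 11 into the equation:
Y = -8.58 + -0.71 * 11 = -8.58 + -7.8100 = -16.3900.

-16.3900


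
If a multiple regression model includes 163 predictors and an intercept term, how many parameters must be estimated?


Total coefficients = number of predictors + 1 (for the intercept).
= 163 + 1 = 164.

164


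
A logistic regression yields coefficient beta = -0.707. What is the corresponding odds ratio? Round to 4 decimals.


exp(-0.707) = 0.4931.
So the odds ratio is 0.4931.

0.4931


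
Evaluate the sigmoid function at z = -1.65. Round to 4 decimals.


Compute exp(1.6500) = 5.2070.
Sigmoid = 1 / (1 + 5.2070) = 1 / 6.2070 = 0.1611.

0.1611


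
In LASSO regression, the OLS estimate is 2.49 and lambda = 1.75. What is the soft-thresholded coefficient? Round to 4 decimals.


|beta_OLS| = 2.49.
lambda = 1.75.
Since |beta| > lambda, coefficient = sign(beta)*(|beta| - lambda) = 0.7400.
Result = 0.7400.

0.7400
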